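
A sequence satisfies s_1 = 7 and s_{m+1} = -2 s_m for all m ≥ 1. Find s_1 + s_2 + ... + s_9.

s_2 = -2*7 = -14
s_3 = -2*(-14) = 28
s_4 = -2*28 = -56
s_5 = -2*(-56) = 112
s_6 = -2*112 = -224
s_7 = -2*(-224) = 448
s_8 = -2*448 = -896
s_9 = -2*(-896) = 1792
Sum = 7 + (-14) + 28 + (-56) + 112 + (-224) + 448 + (-896) + 1792 = 1197

1197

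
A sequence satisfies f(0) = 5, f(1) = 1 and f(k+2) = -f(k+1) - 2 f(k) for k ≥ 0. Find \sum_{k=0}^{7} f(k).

f(2) = -1 - 2*5 = -11
f(3) = -(-11) - 2*1 = 9
f(4) = -9 - 2*(-11) = 13
f(5) = -13 - 2*9 = -31
f(6) = -(-31) - 2*13 = 5
f(7) = -5 - 2*(-31) = 57
Sum = 5 + 1 + (-11) + 9 + 13 + (-31) + 5 + 57 = 48

48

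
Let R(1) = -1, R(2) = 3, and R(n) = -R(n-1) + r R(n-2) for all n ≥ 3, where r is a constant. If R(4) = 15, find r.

R(3) = -3 - r
R(4) = 3 + 4r
So 3 + 4r = 15, giving r = 3.

3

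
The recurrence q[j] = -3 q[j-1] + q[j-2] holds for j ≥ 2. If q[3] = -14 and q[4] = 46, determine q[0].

Rearranging, q[j-2] = q[j] + 3 q[j-1].
q[2] = 46 + 3·(-14) = 4
q[1] = -14 + 3·4 = -2
q[0] = 4 + 3·(-2) = -2

-2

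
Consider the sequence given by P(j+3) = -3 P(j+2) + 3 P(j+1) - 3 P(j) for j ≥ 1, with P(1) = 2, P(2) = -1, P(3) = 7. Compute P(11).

P(4) = -3*7 + 3*(-1) - 3*2 = -30
P(5) = -3*(-30) + 3*7 - 3*(-1) = 114
P(6) = -3*114 + 3*(-30) - 3*7 = -453
P(7) = -3*(-453) + 3*114 - 3*(-30) = 1791
P(8) = -3*1791 + 3*(-453) - 3*114 = -7074
P(9) = -3*(-7074) + 3*1791 - 3*(-453) = 27954
P(10) = -3*27954 + 3*(-7074) - 3*1791 = -110457
P(11) = -3*(-110457) + 3*27954 - 3*(-7074) = 436455

436455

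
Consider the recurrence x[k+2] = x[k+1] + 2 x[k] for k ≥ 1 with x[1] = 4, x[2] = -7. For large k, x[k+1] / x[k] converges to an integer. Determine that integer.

The characteristic equation is r^2 - r - 2 = 0, which factors as (r - 2)(r + 1) = 0.
So the roots are 2 and -1. Since |2| > |-1| and the coefficient of 2^k is non-zero, the ratio tends to 2.

2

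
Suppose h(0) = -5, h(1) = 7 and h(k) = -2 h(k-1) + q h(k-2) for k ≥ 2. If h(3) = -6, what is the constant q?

-2

h(2) = -14 - 5q
h(3) = 28 + 17q
So 28 + 17q = -6, giving q = -2.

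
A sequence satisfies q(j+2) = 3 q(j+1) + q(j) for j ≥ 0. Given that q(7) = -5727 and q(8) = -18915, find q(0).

Rearranging, q(j-2) = q(j) - 3 q(j-1).
q(6) = -18915 - 3(-5727) = -1734
q(5) = -5727 - 3(-1734) = -525
q(4) = -1734 - 3(-525) = -159
q(3) = -525 - 3(-159) = -48
q(2) = -159 - 3(-48) = -15
q(1) = -48 - 3(-15) = -3
q(0) = -15 - 3(-3) = -6

-6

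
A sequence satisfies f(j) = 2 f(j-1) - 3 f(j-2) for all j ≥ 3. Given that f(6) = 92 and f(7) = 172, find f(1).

Rearranging, f(j-2) = (f(j) - 2 f(j-1)) / -3.
f(5) = (172 - 2(92)) / -3 = -12/-3 = 4
f(4) = (92 - 2(4)) / -3 = 84/-3 = -28
f(3) = (4 - 2(-28)) / -3 = 60/-3 = -20
f(2) = (-28 - 2(-20)) / -3 = 12/-3 = -4
f(1) = (-20 - 2(-4)) / -3 = -12/-3 = 4

4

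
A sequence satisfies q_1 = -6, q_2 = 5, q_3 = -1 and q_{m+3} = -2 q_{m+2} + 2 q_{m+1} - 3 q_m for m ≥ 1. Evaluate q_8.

2021

q_4 = -2(-1) + 2(5) - 3(-6) = 30
q_5 = -2(30) + 2(-1) - 3(5) = -77
q_6 = -2(-77) + 2(30) - 3(-1) = 217
q_7 = -2(217) + 2(-77) - 3(30) = -678
q_8 = -2(-678) + 2(217) - 3(-77) = 2021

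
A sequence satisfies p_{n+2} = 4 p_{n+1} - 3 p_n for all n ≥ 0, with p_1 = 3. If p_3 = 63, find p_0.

Let p_0 = v.
p_2 = 12 - 3v
p_3 = 39 - 12v
So 39 - 12v = 63, giving v = -2.

-2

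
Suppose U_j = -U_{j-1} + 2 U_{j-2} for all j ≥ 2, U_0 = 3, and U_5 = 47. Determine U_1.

7

Let U_1 = v.
U_2 = 6 - v
U_3 = -6 + 3v
U_4 = 18 - 5v
U_5 = -30 + 11v
So -30 + 11v = 47, giving v = 7.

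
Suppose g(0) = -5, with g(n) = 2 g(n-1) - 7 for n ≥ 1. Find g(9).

-6137

g(1) = 2(-5) - 7 = -17
g(2) = 2(-17) - 7 = -41
g(3) = 2(-41) - 7 = -89
g(4) = 2(-89) - 7 = -185
g(5) = 2(-185) - 7 = -377
g(6) = 2(-377) - 7 = -761
g(7) = 2(-761) - 7 = -1529
g(8) = 2(-1529) - 7 = -3065
g(9) = 2(-3065) - 7 = -6137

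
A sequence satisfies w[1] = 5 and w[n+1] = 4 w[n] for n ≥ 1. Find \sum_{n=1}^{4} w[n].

w[2] = 4(5) = 20
w[3] = 4(20) = 80
w[4] = 4(80) = 320
Sum = 5 + 20 + 80 + 320 = 425

425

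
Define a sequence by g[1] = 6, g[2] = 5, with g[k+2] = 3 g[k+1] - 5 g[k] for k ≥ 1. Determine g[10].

g[3] = 3*5 - 5*6 = -15
g[4] = 3*(-15) - 5*5 = -70
g[5] = 3*(-70) - 5*(-15) = -135
g[6] = 3*(-135) - 5*(-70) = -55
g[7] = 3*(-55) - 5*(-135) = 510
g[8] = 3*510 - 5*(-55) = 1805
g[9] = 3*1805 - 5*510 = 2865
g[10] = 3*2865 - 5*1805 = -430

-430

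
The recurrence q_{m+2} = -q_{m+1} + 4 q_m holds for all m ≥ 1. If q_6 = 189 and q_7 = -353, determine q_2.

9

Rearranging, q_{m-2} = (q_m + q_{m-1}) / 4.
q_5 = (-353 + 189) / 4 = -164/4 = -41
q_4 = (189 + (-41)) / 4 = 148/4 = 37
q_3 = (-41 + 37) / 4 = -4/4 = -1
q_2 = (37 + (-1)) / 4 = 36/4 = 9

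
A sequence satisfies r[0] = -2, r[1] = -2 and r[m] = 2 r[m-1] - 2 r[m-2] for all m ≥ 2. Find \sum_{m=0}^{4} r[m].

8

r[2] = 2*(-2) - 2*(-2) = 0
r[3] = 2*0 - 2*(-2) = 4
r[4] = 2*4 - 2*0 = 8
Sum = (-2) + (-2) + 0 + 4 + 8 = 8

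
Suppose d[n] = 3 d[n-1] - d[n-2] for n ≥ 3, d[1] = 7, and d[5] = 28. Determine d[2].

Let d[2] = y.
d[3] = -7 + 3y
d[4] = -21 + 8y
d[5] = -56 + 21y
So -56 + 21y = 28, giving y = 4.

4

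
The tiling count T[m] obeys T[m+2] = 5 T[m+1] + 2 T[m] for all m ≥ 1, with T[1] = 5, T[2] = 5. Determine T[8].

T[3] = 5(5) + 2(5) = 35
T[4] = 5(35) + 2(5) = 185
T[5] = 5(185) + 2(35) = 995
T[6] = 5(995) + 2(185) = 5345
T[7] = 5(5345) + 2(995) = 28715
T[8] = 5(28715) + 2(5345) = 154265

154265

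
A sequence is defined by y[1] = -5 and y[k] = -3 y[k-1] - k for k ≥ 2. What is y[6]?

y[2] = -3*(-5) - 2 = 13
y[3] = -3*13 - 3 = -42
y[4] = -3*(-42) - 4 = 122
y[5] = -3*122 - 5 = -371
y[6] = -3*(-371) - 6 = 1107

1107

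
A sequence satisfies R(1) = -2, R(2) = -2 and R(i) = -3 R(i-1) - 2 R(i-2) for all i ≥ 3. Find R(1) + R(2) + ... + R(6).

-84

R(3) = -3(-2) - 2(-2) = 10
R(4) = -3(10) - 2(-2) = -26
R(5) = -3(-26) - 2(10) = 58
R(6) = -3(58) - 2(-26) = -122
Sum = (-2) + (-2) + 10 + (-26) + 58 + (-122) = -84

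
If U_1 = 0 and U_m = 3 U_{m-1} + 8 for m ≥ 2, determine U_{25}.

1129718145920

The fixed point is 8/(1 - 3) = -4, so U_m + 4 = 3(U_{m-1} + 4).
Hence U_m = 4·3^{m-1} - 4.
U_{25} = 4·3^{24} - 4 = 4·282429536481 - 4 = 1129718145920.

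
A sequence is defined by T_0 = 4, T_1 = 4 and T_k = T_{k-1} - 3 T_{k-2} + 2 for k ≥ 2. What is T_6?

T_2 = 4 - 3*4 + 2 = -6
T_3 = (-6) - 3*4 + 2 = -16
T_4 = (-16) - 3*(-6) + 2 = 4
T_5 = 4 - 3*(-16) + 2 = 54
T_6 = 54 - 3*4 + 2 = 44

44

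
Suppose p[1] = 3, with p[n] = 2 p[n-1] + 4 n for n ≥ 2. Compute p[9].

3796

p[2] = 2*3 + 8 = 14
p[3] = 2*14 + 12 = 40
p[4] = 2*40 + 16 = 96
p[5] = 2*96 + 20 = 212
p[6] = 2*212 + 24 = 448
p[7] = 2*448 + 28 = 924
p[8] = 2*924 + 32 = 1880
p[9] = 2*1880 + 36 = 3796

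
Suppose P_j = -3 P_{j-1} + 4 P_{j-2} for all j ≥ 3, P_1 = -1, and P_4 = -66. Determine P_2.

Let P_2 = w.
P_3 = -4 - 3w
P_4 = 12 + 13w
So 12 + 13w = -66, giving w = -6.

-6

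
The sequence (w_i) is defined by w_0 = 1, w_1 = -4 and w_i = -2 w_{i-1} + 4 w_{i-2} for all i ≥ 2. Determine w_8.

w_2 = -2(-4) + 4(1) = 12
w_3 = -2(12) + 4(-4) = -40
w_4 = -2(-40) + 4(12) = 128
w_5 = -2(128) + 4(-40) = -416
w_6 = -2(-416) + 4(128) = 1344
w_7 = -2(1344) + 4(-416) = -4352
w_8 = -2(-4352) + 4(1344) = 14080

14080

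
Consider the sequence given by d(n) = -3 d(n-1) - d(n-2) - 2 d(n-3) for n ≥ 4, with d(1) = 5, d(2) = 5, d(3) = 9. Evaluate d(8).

-2521

d(4) = -3(9) - 5 - 2(5) = -42
d(5) = -3(-42) - 9 - 2(5) = 107
d(6) = -3(107) - (-42) - 2(9) = -297
d(7) = -3(-297) - 107 - 2(-42) = 868
d(8) = -3(868) - (-297) - 2(107) = -2521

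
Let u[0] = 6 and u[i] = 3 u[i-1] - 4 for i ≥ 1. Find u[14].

The fixed point is -4/(1 - 3) = 2, so u[i] - 2 = 3(u[i-1] - 2).
Hence u[i] = 4·3^i + 2.
u[14] = 4·3^{14} + 2 = 4·4782969 + 2 = 19131878.

19131878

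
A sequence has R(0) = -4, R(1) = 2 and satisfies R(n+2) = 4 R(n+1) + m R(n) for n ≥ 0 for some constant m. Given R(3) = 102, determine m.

R(2) = 8 - 4m
R(3) = 32 - 14m
So 32 - 14m = 102, giving m = -5.

-5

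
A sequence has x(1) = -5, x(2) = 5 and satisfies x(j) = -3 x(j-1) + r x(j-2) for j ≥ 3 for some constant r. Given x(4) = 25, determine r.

-1

x(3) = -15 - 5r
x(4) = 45 + 20r
So 45 + 20r = 25, giving r = -1.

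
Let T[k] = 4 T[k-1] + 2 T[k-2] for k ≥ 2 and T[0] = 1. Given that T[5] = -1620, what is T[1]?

-5

Let T[1] = w.
T[2] = 2 + 4w
T[3] = 8 + 18w
T[4] = 36 + 80w
T[5] = 160 + 356w
So 160 + 356w = -1620, giving w = -5.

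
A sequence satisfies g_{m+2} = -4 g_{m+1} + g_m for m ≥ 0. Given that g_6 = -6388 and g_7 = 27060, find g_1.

4

Rearranging, g_{m-2} = g_m + 4 g_{m-1}.
g_5 = 27060 + 4(-6388) = 1508
g_4 = -6388 + 4(1508) = -356
g_3 = 1508 + 4(-356) = 84
g_2 = -356 + 4(84) = -20
g_1 = 84 + 4(-20) = 4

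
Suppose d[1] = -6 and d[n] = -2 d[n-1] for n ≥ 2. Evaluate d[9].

-1536

d[2] = -2(-6) = 12
d[3] = -2(12) = -24
d[4] = -2(-24) = 48
d[5] = -2(48) = -96
d[6] = -2(-96) = 192
d[7] = -2(192) = -384
d[8] = -2(-384) = 768
d[9] = -2(768) = -1536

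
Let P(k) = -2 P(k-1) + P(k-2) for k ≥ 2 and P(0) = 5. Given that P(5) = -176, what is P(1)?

-4

Let P(1) = v.
P(2) = 5 - 2v
P(3) = -10 + 5v
P(4) = 25 - 12v
P(5) = -60 + 29v
So -60 + 29v = -176, giving v = -4.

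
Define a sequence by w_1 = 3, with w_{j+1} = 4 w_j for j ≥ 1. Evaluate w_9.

w_2 = 4·3 = 12
w_3 = 4·12 = 48
w_4 = 4·48 = 192
w_5 = 4·192 = 768
w_6 = 4·768 = 3072
w_7 = 4·3072 = 12288
w_8 = 4·12288 = 49152
w_9 = 4·49152 = 196608

196608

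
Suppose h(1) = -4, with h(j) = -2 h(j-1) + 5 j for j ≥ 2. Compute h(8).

882

h(2) = -2*(-4) + 10 = 18
h(3) = -2*18 + 15 = -21
h(4) = -2*(-21) + 20 = 62
h(5) = -2*62 + 25 = -99
h(6) = -2*(-99) + 30 = 228
h(7) = -2*228 + 35 = -421
h(8) = -2*(-421) + 40 = 882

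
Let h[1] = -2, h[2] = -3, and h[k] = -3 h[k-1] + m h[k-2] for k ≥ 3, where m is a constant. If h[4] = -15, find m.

h[3] = 9 - 2m
h[4] = -27 + 3m
So -27 + 3m = -15, giving m = 4.

4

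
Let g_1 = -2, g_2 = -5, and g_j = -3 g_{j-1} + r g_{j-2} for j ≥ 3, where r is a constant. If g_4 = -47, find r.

g_3 = 15 - 2r
g_4 = -45 + r
So -45 + r = -47, giving r = -2.

-2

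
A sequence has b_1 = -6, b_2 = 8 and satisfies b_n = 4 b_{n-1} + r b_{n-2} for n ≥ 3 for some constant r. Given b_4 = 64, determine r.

4

b_3 = 32 - 6r
b_4 = 128 - 16r
So 128 - 16r = 64, giving r = 4.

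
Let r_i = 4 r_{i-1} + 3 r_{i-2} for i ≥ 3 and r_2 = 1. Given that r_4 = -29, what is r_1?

Let r_1 = y.
r_3 = 4 + 3y
r_4 = 19 + 12y
So 19 + 12y = -29, giving y = -4.

-4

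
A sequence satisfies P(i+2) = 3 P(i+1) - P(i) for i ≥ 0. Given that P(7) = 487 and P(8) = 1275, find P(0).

-6

Rearranging, P(i-2) = -(P(i) - 3 P(i-1)).
P(6) = -(1275 - 3*487) = 186
P(5) = -(487 - 3*186) = 71
P(4) = -(186 - 3*71) = 27
P(3) = -(71 - 3*27) = 10
P(2) = -(27 - 3*10) = 3
P(1) = -(10 - 3*3) = -1
P(0) = -(3 - 3*(-1)) = -6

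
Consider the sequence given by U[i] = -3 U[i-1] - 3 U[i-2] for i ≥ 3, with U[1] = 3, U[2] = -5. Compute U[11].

243

U[3] = -3*(-5) - 3*3 = 6
U[4] = -3*6 - 3*(-5) = -3
U[5] = -3*(-3) - 3*6 = -9
U[6] = -3*(-9) - 3*(-3) = 36
U[7] = -3*36 - 3*(-9) = -81
U[8] = -3*(-81) - 3*36 = 135
U[9] = -3*135 - 3*(-81) = -162
U[10] = -3*(-162) - 3*135 = 81
U[11] = -3*81 - 3*(-162) = 243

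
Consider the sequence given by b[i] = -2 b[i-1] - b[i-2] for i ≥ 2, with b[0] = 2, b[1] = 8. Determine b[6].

-58

b[2] = -2·8 - 2 = -18
b[3] = -2·(-18) - 8 = 28
b[4] = -2·28 - (-18) = -38
b[5] = -2·(-38) - 28 = 48
b[6] = -2·48 - (-38) = -58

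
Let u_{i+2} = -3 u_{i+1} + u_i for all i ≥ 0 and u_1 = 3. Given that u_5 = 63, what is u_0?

Let u_0 = x.
u_2 = -9 + x
u_3 = 30 - 3x
u_4 = -99 + 10x
u_5 = 327 - 33x
So 327 - 33x = 63, giving x = 8.

8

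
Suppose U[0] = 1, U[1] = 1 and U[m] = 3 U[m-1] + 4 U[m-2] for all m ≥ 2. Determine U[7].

6553

U[2] = 3*1 + 4*1 = 7
U[3] = 3*7 + 4*1 = 25
U[4] = 3*25 + 4*7 = 103
U[5] = 3*103 + 4*25 = 409
U[6] = 3*409 + 4*103 = 1639
U[7] = 3*1639 + 4*409 = 6553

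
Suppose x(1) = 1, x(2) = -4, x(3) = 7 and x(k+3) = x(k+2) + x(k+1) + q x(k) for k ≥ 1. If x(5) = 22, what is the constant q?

x(4) = 3 + q
x(5) = 10 - 3q
So 10 - 3q = 22, giving q = -4.

-4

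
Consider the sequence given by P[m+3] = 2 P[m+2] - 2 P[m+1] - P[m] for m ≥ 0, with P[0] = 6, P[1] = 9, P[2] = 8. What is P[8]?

336

P[3] = 2*8 - 2*9 - 6 = -8
P[4] = 2*(-8) - 2*8 - 9 = -41
P[5] = 2*(-41) - 2*(-8) - 8 = -74
P[6] = 2*(-74) - 2*(-41) - (-8) = -58
P[7] = 2*(-58) - 2*(-74) - (-41) = 73
P[8] = 2*73 - 2*(-58) - (-74) = 336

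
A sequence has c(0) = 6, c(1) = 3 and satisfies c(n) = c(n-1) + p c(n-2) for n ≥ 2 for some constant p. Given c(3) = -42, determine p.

c(2) = 3 + 6p
c(3) = 3 + 9p
So 3 + 9p = -42, giving p = -5.

-5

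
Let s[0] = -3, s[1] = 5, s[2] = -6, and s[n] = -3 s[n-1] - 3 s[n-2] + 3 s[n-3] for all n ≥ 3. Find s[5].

-153

s[3] = -3·(-6) - 3·5 + 3·(-3) = -6
s[4] = -3·(-6) - 3·(-6) + 3·5 = 51
s[5] = -3·51 - 3·(-6) + 3·(-6) = -153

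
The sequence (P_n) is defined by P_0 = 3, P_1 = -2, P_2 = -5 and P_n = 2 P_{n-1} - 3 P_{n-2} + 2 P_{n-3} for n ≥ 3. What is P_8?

-9

P_3 = 2*(-5) - 3*(-2) + 2*3 = 2
P_4 = 2*2 - 3*(-5) + 2*(-2) = 15
P_5 = 2*15 - 3*2 + 2*(-5) = 14
P_6 = 2*14 - 3*15 + 2*2 = -13
P_7 = 2*(-13) - 3*14 + 2*15 = -38
P_8 = 2*(-38) - 3*(-13) + 2*14 = -9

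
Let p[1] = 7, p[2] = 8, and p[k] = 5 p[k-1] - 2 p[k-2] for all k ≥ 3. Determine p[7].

p[3] = 5*8 - 2*7 = 26
p[4] = 5*26 - 2*8 = 114
p[5] = 5*114 - 2*26 = 518
p[6] = 5*518 - 2*114 = 2362
p[7] = 5*2362 - 2*518 = 10774

10774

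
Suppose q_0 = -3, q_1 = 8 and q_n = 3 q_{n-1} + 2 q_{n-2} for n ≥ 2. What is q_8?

q_2 = 3*8 + 2*(-3) = 18
q_3 = 3*18 + 2*8 = 70
q_4 = 3*70 + 2*18 = 246
q_5 = 3*246 + 2*70 = 878
q_6 = 3*878 + 2*246 = 3126
q_7 = 3*3126 + 2*878 = 11134
q_8 = 3*11134 + 2*3126 = 39654

39654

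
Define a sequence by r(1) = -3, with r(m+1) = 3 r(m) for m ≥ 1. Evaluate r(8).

r(2) = 3*(-3) = -9
r(3) = 3*(-9) = -27
r(4) = 3*(-27) = -81
r(5) = 3*(-81) = -243
r(6) = 3*(-243) = -729
r(7) = 3*(-729) = -2187
r(8) = 3*(-2187) = -6561

-6561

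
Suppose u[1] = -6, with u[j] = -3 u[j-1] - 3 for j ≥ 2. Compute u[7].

u[2] = -3(-6) - 3 = 15
u[3] = -3(15) - 3 = -48
u[4] = -3(-48) - 3 = 141
u[5] = -3(141) - 3 = -426
u[6] = -3(-426) - 3 = 1275
u[7] = -3(1275) - 3 = -3828

-3828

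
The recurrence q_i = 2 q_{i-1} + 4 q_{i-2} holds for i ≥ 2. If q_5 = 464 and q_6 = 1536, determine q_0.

Rearranging, q_{i-2} = (q_i - 2 q_{i-1}) / 4.
q_4 = (1536 - 2*464) / 4 = 608/4 = 152
q_3 = (464 - 2*152) / 4 = 160/4 = 40
q_2 = (152 - 2*40) / 4 = 72/4 = 18
q_1 = (40 - 2*18) / 4 = 4/4 = 1
q_0 = (18 - 2*1) / 4 = 16/4 = 4

4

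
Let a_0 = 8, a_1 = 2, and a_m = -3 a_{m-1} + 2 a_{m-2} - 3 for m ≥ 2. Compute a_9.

-41032

a_2 = -3(2) + 2(8) - 3 = 7
a_3 = -3(7) + 2(2) - 3 = -20
a_4 = -3(-20) + 2(7) - 3 = 71
a_5 = -3(71) + 2(-20) - 3 = -256
a_6 = -3(-256) + 2(71) - 3 = 907
a_7 = -3(907) + 2(-256) - 3 = -3236
a_8 = -3(-3236) + 2(907) - 3 = 11519
a_9 = -3(11519) + 2(-3236) - 3 = -41032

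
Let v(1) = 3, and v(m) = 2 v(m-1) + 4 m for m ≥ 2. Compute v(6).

448

v(2) = 2*3 + 8 = 14
v(3) = 2*14 + 12 = 40
v(4) = 2*40 + 16 = 96
v(5) = 2*96 + 20 = 212
v(6) = 2*212 + 24 = 448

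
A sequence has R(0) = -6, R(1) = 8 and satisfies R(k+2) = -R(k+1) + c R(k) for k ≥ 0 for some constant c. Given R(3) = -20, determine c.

R(2) = -8 - 6c
R(3) = 8 + 14c
So 8 + 14c = -20, giving c = -2.

-2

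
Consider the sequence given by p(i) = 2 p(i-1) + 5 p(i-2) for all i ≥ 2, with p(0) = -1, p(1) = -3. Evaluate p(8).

-18209

p(2) = 2(-3) + 5(-1) = -11
p(3) = 2(-11) + 5(-3) = -37
p(4) = 2(-37) + 5(-11) = -129
p(5) = 2(-129) + 5(-37) = -443
p(6) = 2(-443) + 5(-129) = -1531
p(7) = 2(-1531) + 5(-443) = -5277
p(8) = 2(-5277) + 5(-1531) = -18209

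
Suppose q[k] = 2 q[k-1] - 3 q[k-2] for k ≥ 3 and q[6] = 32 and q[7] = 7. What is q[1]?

Rearranging, q[k-2] = (q[k] - 2 q[k-1]) / -3.
q[5] = (7 - 2·32) / -3 = -57/-3 = 19
q[4] = (32 - 2·19) / -3 = -6/-3 = 2
q[3] = (19 - 2·2) / -3 = 15/-3 = -5
q[2] = (2 - 2·(-5)) / -3 = 12/-3 = -4
q[1] = (-5 - 2·(-4)) / -3 = 3/-3 = -1

-1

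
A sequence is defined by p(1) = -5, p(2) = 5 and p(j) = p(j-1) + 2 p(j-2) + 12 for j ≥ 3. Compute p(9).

p(3) = 5 + 2·(-5) + 12 = 7
p(4) = 7 + 2·5 + 12 = 29
p(5) = 29 + 2·7 + 12 = 55
p(6) = 55 + 2·29 + 12 = 125
p(7) = 125 + 2·55 + 12 = 247
p(8) = 247 + 2·125 + 12 = 509
p(9) = 509 + 2·247 + 12 = 1015

1015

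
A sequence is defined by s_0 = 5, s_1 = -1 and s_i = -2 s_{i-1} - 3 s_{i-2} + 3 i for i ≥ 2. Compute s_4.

s_2 = -2·(-1) - 3·5 + 6 = -7
s_3 = -2·(-7) - 3·(-1) + 9 = 26
s_4 = -2·26 - 3·(-7) + 12 = -19

-19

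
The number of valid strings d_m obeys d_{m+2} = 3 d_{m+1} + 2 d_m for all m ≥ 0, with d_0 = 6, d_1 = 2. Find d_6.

2658

d_2 = 3*2 + 2*6 = 18
d_3 = 3*18 + 2*2 = 58
d_4 = 3*58 + 2*18 = 210
d_5 = 3*210 + 2*58 = 746
d_6 = 3*746 + 2*210 = 2658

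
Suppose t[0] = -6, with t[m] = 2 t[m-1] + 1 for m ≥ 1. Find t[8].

-1281

t[1] = 2·(-6) + 1 = -11
t[2] = 2·(-11) + 1 = -21
t[3] = 2·(-21) + 1 = -41
t[4] = 2·(-41) + 1 = -81
t[5] = 2·(-81) + 1 = -161
t[6] = 2·(-161) + 1 = -321
t[7] = 2·(-321) + 1 = -641
t[8] = 2·(-641) + 1 = -1281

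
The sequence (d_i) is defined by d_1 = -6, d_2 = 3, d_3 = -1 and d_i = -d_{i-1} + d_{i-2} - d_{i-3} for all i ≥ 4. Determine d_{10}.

299

d_4 = -(-1) + 3 - (-6) = 10
d_5 = -10 + (-1) - 3 = -14
d_6 = -(-14) + 10 - (-1) = 25
d_7 = -25 + (-14) - 10 = -49
d_8 = -(-49) + 25 - (-14) = 88
d_9 = -88 + (-49) - 25 = -162
d_{10} = -(-162) + 88 - (-49) = 299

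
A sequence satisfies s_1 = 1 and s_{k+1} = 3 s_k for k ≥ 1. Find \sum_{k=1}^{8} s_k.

3280

s_2 = 3*1 = 3
s_3 = 3*3 = 9
s_4 = 3*9 = 27
s_5 = 3*27 = 81
s_6 = 3*81 = 243
s_7 = 3*243 = 729
s_8 = 3*729 = 2187
Sum = 1 + 3 + 9 + 27 + 81 + 243 + 729 + 2187 = 3280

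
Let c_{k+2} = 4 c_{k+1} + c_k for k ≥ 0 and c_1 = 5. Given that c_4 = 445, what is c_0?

Let c_0 = w.
c_2 = 20 + w
c_3 = 85 + 4w
c_4 = 360 + 17w
So 360 + 17w = 445, giving w = 5.

5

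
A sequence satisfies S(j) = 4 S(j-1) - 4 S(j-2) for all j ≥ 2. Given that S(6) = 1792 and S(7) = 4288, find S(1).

1

Rearranging, S(j-2) = (S(j) - 4 S(j-1)) / -4.
S(5) = (4288 - 4*1792) / -4 = -2880/-4 = 720
S(4) = (1792 - 4*720) / -4 = -1088/-4 = 272
S(3) = (720 - 4*272) / -4 = -368/-4 = 92
S(2) = (272 - 4*92) / -4 = -96/-4 = 24
S(1) = (92 - 4*24) / -4 = -4/-4 = 1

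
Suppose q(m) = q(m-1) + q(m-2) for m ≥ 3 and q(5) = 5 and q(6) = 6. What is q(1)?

Rearranging, q(m-2) = q(m) - q(m-1).
q(4) = 6 - 5 = 1
q(3) = 5 - 1 = 4
q(2) = 1 - 4 = -3
q(1) = 4 - (-3) = 7

7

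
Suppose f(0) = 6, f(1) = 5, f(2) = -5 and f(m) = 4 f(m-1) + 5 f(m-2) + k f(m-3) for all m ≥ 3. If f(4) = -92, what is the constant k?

f(3) = 5 + 6k
f(4) = -5 + 29k
So -5 + 29k = -92, giving k = -3.

-3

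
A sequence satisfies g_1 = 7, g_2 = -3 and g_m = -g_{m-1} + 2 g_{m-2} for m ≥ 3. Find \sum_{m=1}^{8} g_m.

-254

g_3 = -(-3) + 2·7 = 17
g_4 = -17 + 2·(-3) = -23
g_5 = -(-23) + 2·17 = 57
g_6 = -57 + 2·(-23) = -103
g_7 = -(-103) + 2·57 = 217
g_8 = -217 + 2·(-103) = -423
Sum = 7 + (-3) + 17 + (-23) + 57 + (-103) + 217 + (-423) = -254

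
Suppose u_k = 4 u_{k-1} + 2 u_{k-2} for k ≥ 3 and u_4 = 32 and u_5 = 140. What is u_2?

Rearranging, u_{k-2} = (u_k - 4 u_{k-1}) / 2.
u_3 = (140 - 4·32) / 2 = 12/2 = 6
u_2 = (32 - 4·6) / 2 = 8/2 = 4

4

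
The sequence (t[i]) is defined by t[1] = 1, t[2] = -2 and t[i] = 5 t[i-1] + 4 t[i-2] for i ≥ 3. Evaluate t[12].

t[3] = 5·(-2) + 4·1 = -6
t[4] = 5·(-6) + 4·(-2) = -38
t[5] = 5·(-38) + 4·(-6) = -214
t[6] = 5·(-214) + 4·(-38) = -1222
t[7] = 5·(-1222) + 4·(-214) = -6966
t[8] = 5·(-6966) + 4·(-1222) = -39718
t[9] = 5·(-39718) + 4·(-6966) = -226454
t[10] = 5·(-226454) + 4·(-39718) = -1291142
t[11] = 5·(-1291142) + 4·(-226454) = -7361526
t[12] = 5·(-7361526) + 4·(-1291142) = -41972198

-41972198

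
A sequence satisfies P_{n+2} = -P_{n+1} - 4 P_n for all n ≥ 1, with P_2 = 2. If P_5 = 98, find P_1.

7

Let P_1 = x.
P_3 = -2 - 4x
P_4 = -6 + 4x
P_5 = 14 + 12x
So 14 + 12x = 98, giving x = 7.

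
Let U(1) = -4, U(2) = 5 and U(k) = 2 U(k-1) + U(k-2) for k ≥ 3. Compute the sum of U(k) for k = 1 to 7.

395

U(3) = 2(5) + (-4) = 6
U(4) = 2(6) + 5 = 17
U(5) = 2(17) + 6 = 40
U(6) = 2(40) + 17 = 97
U(7) = 2(97) + 40 = 234
Sum = (-4) + 5 + 6 + 17 + 40 + 97 + 234 = 395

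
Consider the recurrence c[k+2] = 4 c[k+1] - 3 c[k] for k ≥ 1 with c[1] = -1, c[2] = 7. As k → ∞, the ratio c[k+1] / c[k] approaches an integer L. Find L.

3

The characteristic equation is r^2 - 4r + 3 = 0, which factors as (r - 3)(r - 1) = 0.
So the roots are 3 and 1. Since |3| > |1| and the coefficient of 3^k is non-zero, the ratio tends to 3.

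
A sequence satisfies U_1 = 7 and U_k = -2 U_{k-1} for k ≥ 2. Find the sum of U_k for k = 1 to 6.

U_2 = -2*7 = -14
U_3 = -2*(-14) = 28
U_4 = -2*28 = -56
U_5 = -2*(-56) = 112
U_6 = -2*112 = -224
Sum = 7 + (-14) + 28 + (-56) + 112 + (-224) = -147

-147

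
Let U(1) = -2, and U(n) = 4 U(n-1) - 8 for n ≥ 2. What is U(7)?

-19112

U(2) = 4*(-2) - 8 = -16
U(3) = 4*(-16) - 8 = -72
U(4) = 4*(-72) - 8 = -296
U(5) = 4*(-296) - 8 = -1192
U(6) = 4*(-1192) - 8 = -4776
U(7) = 4*(-4776) - 8 = -19112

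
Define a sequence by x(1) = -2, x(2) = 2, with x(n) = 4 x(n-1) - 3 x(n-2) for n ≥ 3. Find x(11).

118094

x(3) = 4·2 - 3·(-2) = 14
x(4) = 4·14 - 3·2 = 50
x(5) = 4·50 - 3·14 = 158
x(6) = 4·158 - 3·50 = 482
x(7) = 4·482 - 3·158 = 1454
x(8) = 4·1454 - 3·482 = 4370
x(9) = 4·4370 - 3·1454 = 13118
x(10) = 4·13118 - 3·4370 = 39362
x(11) = 4·39362 - 3·13118 = 118094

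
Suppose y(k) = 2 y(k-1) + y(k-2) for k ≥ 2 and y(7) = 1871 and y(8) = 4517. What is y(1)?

Rearranging, y(k-2) = y(k) - 2 y(k-1).
y(6) = 4517 - 2*1871 = 775
y(5) = 1871 - 2*775 = 321
y(4) = 775 - 2*321 = 133
y(3) = 321 - 2*133 = 55
y(2) = 133 - 2*55 = 23
y(1) = 55 - 2*23 = 9

9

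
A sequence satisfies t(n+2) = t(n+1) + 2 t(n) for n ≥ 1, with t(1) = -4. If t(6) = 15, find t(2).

5

Let t(2) = v.
t(3) = -8 + v
t(4) = -8 + 3v
t(5) = -24 + 5v
t(6) = -40 + 11v
So -40 + 11v = 15, giving v = 5.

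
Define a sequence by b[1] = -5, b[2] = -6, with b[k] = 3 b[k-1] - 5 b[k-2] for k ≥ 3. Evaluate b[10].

b[3] = 3*(-6) - 5*(-5) = 7
b[4] = 3*7 - 5*(-6) = 51
b[5] = 3*51 - 5*7 = 118
b[6] = 3*118 - 5*51 = 99
b[7] = 3*99 - 5*118 = -293
b[8] = 3*(-293) - 5*99 = -1374
b[9] = 3*(-1374) - 5*(-293) = -2657
b[10] = 3*(-2657) - 5*(-1374) = -1101

-1101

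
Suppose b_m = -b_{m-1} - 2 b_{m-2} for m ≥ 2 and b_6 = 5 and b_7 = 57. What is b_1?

Rearranging, b_{m-2} = (b_m + b_{m-1}) / -2.
b_5 = (57 + 5) / -2 = 62/-2 = -31
b_4 = (5 + (-31)) / -2 = -26/-2 = 13
b_3 = (-31 + 13) / -2 = -18/-2 = 9
b_2 = (13 + 9) / -2 = 22/-2 = -11
b_1 = (9 + (-11)) / -2 = -2/-2 = 1

1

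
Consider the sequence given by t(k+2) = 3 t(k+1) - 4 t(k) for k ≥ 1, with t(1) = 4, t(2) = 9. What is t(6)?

-147

t(3) = 3(9) - 4(4) = 11
t(4) = 3(11) - 4(9) = -3
t(5) = 3(-3) - 4(11) = -53
t(6) = 3(-53) - 4(-3) = -147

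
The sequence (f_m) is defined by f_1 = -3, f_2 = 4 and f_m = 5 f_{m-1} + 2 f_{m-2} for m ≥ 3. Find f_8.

f_3 = 5·4 + 2·(-3) = 14
f_4 = 5·14 + 2·4 = 78
f_5 = 5·78 + 2·14 = 418
f_6 = 5·418 + 2·78 = 2246
f_7 = 5·2246 + 2·418 = 12066
f_8 = 5·12066 + 2·2246 = 64822

64822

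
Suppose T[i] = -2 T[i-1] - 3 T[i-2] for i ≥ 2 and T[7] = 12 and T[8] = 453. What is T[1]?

-6

Rearranging, T[i-2] = (T[i] + 2 T[i-1]) / -3.
T[6] = (453 + 2*12) / -3 = 477/-3 = -159
T[5] = (12 + 2*(-159)) / -3 = -306/-3 = 102
T[4] = (-159 + 2*102) / -3 = 45/-3 = -15
T[3] = (102 + 2*(-15)) / -3 = 72/-3 = -24
T[2] = (-15 + 2*(-24)) / -3 = -63/-3 = 21
T[1] = (-24 + 2*21) / -3 = 18/-3 = -6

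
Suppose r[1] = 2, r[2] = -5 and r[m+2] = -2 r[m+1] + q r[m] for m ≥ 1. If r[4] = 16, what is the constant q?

-4

r[3] = 10 + 2q
r[4] = -20 - 9q
So -20 - 9q = 16, giving q = -4.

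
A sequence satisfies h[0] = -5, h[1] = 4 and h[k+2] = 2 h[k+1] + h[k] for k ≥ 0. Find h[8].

h[2] = 2(4) + (-5) = 3
h[3] = 2(3) + 4 = 10
h[4] = 2(10) + 3 = 23
h[5] = 2(23) + 10 = 56
h[6] = 2(56) + 23 = 135
h[7] = 2(135) + 56 = 326
h[8] = 2(326) + 135 = 787

787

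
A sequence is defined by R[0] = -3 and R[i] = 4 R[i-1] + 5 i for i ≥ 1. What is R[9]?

-203907

R[1] = 4*(-3) + 5 = -7
R[2] = 4*(-7) + 10 = -18
R[3] = 4*(-18) + 15 = -57
R[4] = 4*(-57) + 20 = -208
R[5] = 4*(-208) + 25 = -807
R[6] = 4*(-807) + 30 = -3198
R[7] = 4*(-3198) + 35 = -12757
R[8] = 4*(-12757) + 40 = -50988
R[9] = 4*(-50988) + 45 = -203907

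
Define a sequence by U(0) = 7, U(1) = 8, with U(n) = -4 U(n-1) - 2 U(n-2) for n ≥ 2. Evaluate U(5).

1984

U(2) = -4(8) - 2(7) = -46
U(3) = -4(-46) - 2(8) = 168
U(4) = -4(168) - 2(-46) = -580
U(5) = -4(-580) - 2(168) = 1984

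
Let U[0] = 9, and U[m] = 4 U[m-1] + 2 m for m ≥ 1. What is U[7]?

U[1] = 4*9 + 2 = 38
U[2] = 4*38 + 4 = 156
U[3] = 4*156 + 6 = 630
U[4] = 4*630 + 8 = 2528
U[5] = 4*2528 + 10 = 10122
U[6] = 4*10122 + 12 = 40500
U[7] = 4*40500 + 14 = 162014

162014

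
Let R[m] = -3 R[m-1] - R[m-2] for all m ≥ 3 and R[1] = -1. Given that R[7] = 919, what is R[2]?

Let R[2] = v.
R[3] = 1 - 3v
R[4] = -3 + 8v
R[5] = 8 - 21v
R[6] = -21 + 55v
R[7] = 55 - 144v
So 55 - 144v = 919, giving v = -6.

-6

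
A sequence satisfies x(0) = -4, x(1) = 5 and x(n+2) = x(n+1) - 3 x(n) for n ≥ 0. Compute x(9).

-790

x(2) = 5 - 3(-4) = 17
x(3) = 17 - 3(5) = 2
x(4) = 2 - 3(17) = -49
x(5) = (-49) - 3(2) = -55
x(6) = (-55) - 3(-49) = 92
x(7) = 92 - 3(-55) = 257
x(8) = 257 - 3(92) = -19
x(9) = (-19) - 3(257) = -790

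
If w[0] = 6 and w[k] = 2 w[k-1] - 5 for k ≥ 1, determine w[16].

65541

The fixed point is -5/(1 - 2) = 5, so w[k] - 5 = 2(w[k-1] - 5).
Hence w[k] = 1·2^k + 5.
w[16] = 1·2^{16} + 5 = 1·65536 + 5 = 65541.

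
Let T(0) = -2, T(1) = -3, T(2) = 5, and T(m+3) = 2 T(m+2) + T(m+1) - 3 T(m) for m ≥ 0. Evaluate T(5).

78

T(3) = 2(5) + (-3) - 3(-2) = 13
T(4) = 2(13) + 5 - 3(-3) = 40
T(5) = 2(40) + 13 - 3(5) = 78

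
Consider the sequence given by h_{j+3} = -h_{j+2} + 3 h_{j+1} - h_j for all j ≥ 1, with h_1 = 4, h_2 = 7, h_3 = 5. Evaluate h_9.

h_4 = -5 + 3(7) - 4 = 12
h_5 = -12 + 3(5) - 7 = -4
h_6 = -(-4) + 3(12) - 5 = 35
h_7 = -35 + 3(-4) - 12 = -59
h_8 = -(-59) + 3(35) - (-4) = 168
h_9 = -168 + 3(-59) - 35 = -380

-380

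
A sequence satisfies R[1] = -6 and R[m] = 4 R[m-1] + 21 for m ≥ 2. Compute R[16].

1073741817

The fixed point is 21/(1 - 4) = -7, so R[m] + 7 = 4(R[m-1] + 7).
Hence R[m] = 1·4^{m-1} - 7.
R[16] = 1·4^{15} - 7 = 1·1073741824 - 7 = 1073741817.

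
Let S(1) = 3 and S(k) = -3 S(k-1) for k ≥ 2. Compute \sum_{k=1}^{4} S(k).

S(2) = -3·3 = -9
S(3) = -3·(-9) = 27
S(4) = -3·27 = -81
Sum = 3 + (-9) + 27 + (-81) = -60

-60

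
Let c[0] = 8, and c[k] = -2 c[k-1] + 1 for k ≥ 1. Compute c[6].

c[1] = -2·8 + 1 = -15
c[2] = -2·(-15) + 1 = 31
c[3] = -2·31 + 1 = -61
c[4] = -2·(-61) + 1 = 123
c[5] = -2·123 + 1 = -245
c[6] = -2·(-245) + 1 = 491

491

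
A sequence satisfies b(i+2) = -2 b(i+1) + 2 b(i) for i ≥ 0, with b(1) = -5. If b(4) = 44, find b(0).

Let b(0) = z.
b(2) = 10 + 2z
b(3) = -30 - 4z
b(4) = 80 + 12z
So 80 + 12z = 44, giving z = -3.

-3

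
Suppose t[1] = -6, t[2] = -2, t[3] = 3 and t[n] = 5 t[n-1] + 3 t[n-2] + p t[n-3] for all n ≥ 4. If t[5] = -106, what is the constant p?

5

t[4] = 9 - 6p
t[5] = 54 - 32p
So 54 - 32p = -106, giving p = 5.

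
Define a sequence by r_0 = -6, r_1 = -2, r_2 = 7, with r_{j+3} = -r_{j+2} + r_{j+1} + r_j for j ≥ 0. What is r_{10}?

59

r_3 = -7 + (-2) + (-6) = -15
r_4 = -(-15) + 7 + (-2) = 20
r_5 = -20 + (-15) + 7 = -28
r_6 = -(-28) + 20 + (-15) = 33
r_7 = -33 + (-28) + 20 = -41
r_8 = -(-41) + 33 + (-28) = 46
r_9 = -46 + (-41) + 33 = -54
r_{10} = -(-54) + 46 + (-41) = 59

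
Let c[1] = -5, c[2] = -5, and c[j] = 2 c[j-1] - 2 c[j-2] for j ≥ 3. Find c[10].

c[3] = 2(-5) - 2(-5) = 0
c[4] = 2(0) - 2(-5) = 10
c[5] = 2(10) - 2(0) = 20
c[6] = 2(20) - 2(10) = 20
c[7] = 2(20) - 2(20) = 0
c[8] = 2(0) - 2(20) = -40
c[9] = 2(-40) - 2(0) = -80
c[10] = 2(-80) - 2(-40) = -80

-80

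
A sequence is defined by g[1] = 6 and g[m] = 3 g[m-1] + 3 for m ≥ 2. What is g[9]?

g[2] = 3(6) + 3 = 21
g[3] = 3(21) + 3 = 66
g[4] = 3(66) + 3 = 201
g[5] = 3(201) + 3 = 606
g[6] = 3(606) + 3 = 1821
g[7] = 3(1821) + 3 = 5466
g[8] = 3(5466) + 3 = 16401
g[9] = 3(16401) + 3 = 49206

49206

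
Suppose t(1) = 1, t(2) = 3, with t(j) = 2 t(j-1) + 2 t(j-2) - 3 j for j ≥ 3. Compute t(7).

t(3) = 2(3) + 2(1) - 9 = -1
t(4) = 2(-1) + 2(3) - 12 = -8
t(5) = 2(-8) + 2(-1) - 15 = -33
t(6) = 2(-33) + 2(-8) - 18 = -100
t(7) = 2(-100) + 2(-33) - 21 = -287

-287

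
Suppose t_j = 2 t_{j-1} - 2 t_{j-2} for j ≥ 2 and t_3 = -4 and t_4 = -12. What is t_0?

3

Rearranging, t_{j-2} = (t_j - 2 t_{j-1}) / -2.
t_2 = (-12 - 2·(-4)) / -2 = -4/-2 = 2
t_1 = (-4 - 2·2) / -2 = -8/-2 = 4
t_0 = (2 - 2·4) / -2 = -6/-2 = 3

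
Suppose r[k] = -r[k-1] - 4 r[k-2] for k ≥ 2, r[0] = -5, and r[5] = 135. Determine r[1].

Let r[1] = y.
r[2] = 20 - y
r[3] = -20 - 3y
r[4] = -60 + 7y
r[5] = 140 + 5y
So 140 + 5y = 135, giving y = -1.

-1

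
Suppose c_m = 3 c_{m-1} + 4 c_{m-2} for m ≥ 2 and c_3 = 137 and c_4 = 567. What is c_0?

Rearranging, c_{m-2} = (c_m - 3 c_{m-1}) / 4.
c_2 = (567 - 3*137) / 4 = 156/4 = 39
c_1 = (137 - 3*39) / 4 = 20/4 = 5
c_0 = (39 - 3*5) / 4 = 24/4 = 6

6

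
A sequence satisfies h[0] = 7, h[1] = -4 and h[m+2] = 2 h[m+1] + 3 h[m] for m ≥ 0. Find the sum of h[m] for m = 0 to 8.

h[2] = 2·(-4) + 3·7 = 13
h[3] = 2·13 + 3·(-4) = 14
h[4] = 2·14 + 3·13 = 67
h[5] = 2·67 + 3·14 = 176
h[6] = 2·176 + 3·67 = 553
h[7] = 2·553 + 3·176 = 1634
h[8] = 2·1634 + 3·553 = 4927
Sum = 7 + (-4) + 13 + 14 + 67 + 176 + 553 + 1634 + 4927 = 7387

7387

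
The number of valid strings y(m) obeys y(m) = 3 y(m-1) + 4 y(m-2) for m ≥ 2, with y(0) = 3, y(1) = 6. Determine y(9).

y(2) = 3*6 + 4*3 = 30
y(3) = 3*30 + 4*6 = 114
y(4) = 3*114 + 4*30 = 462
y(5) = 3*462 + 4*114 = 1842
y(6) = 3*1842 + 4*462 = 7374
y(7) = 3*7374 + 4*1842 = 29490
y(8) = 3*29490 + 4*7374 = 117966
y(9) = 3*117966 + 4*29490 = 471858

471858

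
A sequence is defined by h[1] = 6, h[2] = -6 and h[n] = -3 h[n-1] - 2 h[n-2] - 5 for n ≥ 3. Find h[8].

h[3] = -3*(-6) - 2*6 - 5 = 1
h[4] = -3*1 - 2*(-6) - 5 = 4
h[5] = -3*4 - 2*1 - 5 = -19
h[6] = -3*(-19) - 2*4 - 5 = 44
h[7] = -3*44 - 2*(-19) - 5 = -99
h[8] = -3*(-99) - 2*44 - 5 = 204

204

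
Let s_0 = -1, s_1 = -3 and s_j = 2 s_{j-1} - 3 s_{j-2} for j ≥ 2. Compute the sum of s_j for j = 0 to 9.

s_2 = 2*(-3) - 3*(-1) = -3
s_3 = 2*(-3) - 3*(-3) = 3
s_4 = 2*3 - 3*(-3) = 15
s_5 = 2*15 - 3*3 = 21
s_6 = 2*21 - 3*15 = -3
s_7 = 2*(-3) - 3*21 = -69
s_8 = 2*(-69) - 3*(-3) = -129
s_9 = 2*(-129) - 3*(-69) = -51
Sum = (-1) + (-3) + (-3) + 3 + 15 + 21 + (-3) + (-69) + (-129) + (-51) = -220

-220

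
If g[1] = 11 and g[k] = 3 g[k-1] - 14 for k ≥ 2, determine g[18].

516560659

The fixed point is -14/(1 - 3) = 7, so g[k] - 7 = 3(g[k-1] - 7).
Hence g[k] = 4·3^{k-1} + 7.
g[18] = 4·3^{17} + 7 = 4·129140163 + 7 = 516560659.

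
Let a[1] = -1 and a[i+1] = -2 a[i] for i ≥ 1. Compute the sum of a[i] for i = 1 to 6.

21

a[2] = -2*(-1) = 2
a[3] = -2*2 = -4
a[4] = -2*(-4) = 8
a[5] = -2*8 = -16
a[6] = -2*(-16) = 32
Sum = (-1) + 2 + (-4) + 8 + (-16) + 32 = 21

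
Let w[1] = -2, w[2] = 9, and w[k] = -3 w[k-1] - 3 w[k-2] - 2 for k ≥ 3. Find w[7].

46

w[3] = -3*9 - 3*(-2) - 2 = -23
w[4] = -3*(-23) - 3*9 - 2 = 40
w[5] = -3*40 - 3*(-23) - 2 = -53
w[6] = -3*(-53) - 3*40 - 2 = 37
w[7] = -3*37 - 3*(-53) - 2 = 46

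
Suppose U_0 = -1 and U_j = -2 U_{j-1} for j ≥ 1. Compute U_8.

-256

U_1 = -2*(-1) = 2
U_2 = -2*2 = -4
U_3 = -2*(-4) = 8
U_4 = -2*8 = -16
U_5 = -2*(-16) = 32
U_6 = -2*32 = -64
U_7 = -2*(-64) = 128
U_8 = -2*128 = -256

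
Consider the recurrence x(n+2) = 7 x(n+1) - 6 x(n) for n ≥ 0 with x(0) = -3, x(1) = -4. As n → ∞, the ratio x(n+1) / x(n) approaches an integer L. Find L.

6

The characteristic equation is r^2 - 7r + 6 = 0, which factors as (r - 6)(r - 1) = 0.
So the roots are 6 and 1. Since |6| > |1| and the coefficient of 6^n is non-zero, the ratio tends to 6.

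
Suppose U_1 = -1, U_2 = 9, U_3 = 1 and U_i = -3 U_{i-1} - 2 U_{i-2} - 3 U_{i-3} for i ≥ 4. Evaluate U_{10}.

U_4 = -3*1 - 2*9 - 3*(-1) = -18
U_5 = -3*(-18) - 2*1 - 3*9 = 25
U_6 = -3*25 - 2*(-18) - 3*1 = -42
U_7 = -3*(-42) - 2*25 - 3*(-18) = 130
U_8 = -3*130 - 2*(-42) - 3*25 = -381
U_9 = -3*(-381) - 2*130 - 3*(-42) = 1009
U_{10} = -3*1009 - 2*(-381) - 3*130 = -2655

-2655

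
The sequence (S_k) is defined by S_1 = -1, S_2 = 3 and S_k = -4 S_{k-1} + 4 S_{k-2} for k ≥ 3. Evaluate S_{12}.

S_3 = -4*3 + 4*(-1) = -16
S_4 = -4*(-16) + 4*3 = 76
S_5 = -4*76 + 4*(-16) = -368
S_6 = -4*(-368) + 4*76 = 1776
S_7 = -4*1776 + 4*(-368) = -8576
S_8 = -4*(-8576) + 4*1776 = 41408
S_9 = -4*41408 + 4*(-8576) = -199936
S_{10} = -4*(-199936) + 4*41408 = 965376
S_{11} = -4*965376 + 4*(-199936) = -4661248
S_{12} = -4*(-4661248) + 4*965376 = 22506496

22506496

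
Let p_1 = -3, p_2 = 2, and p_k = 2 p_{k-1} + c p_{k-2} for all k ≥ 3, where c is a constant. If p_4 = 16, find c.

-2

p_3 = 4 - 3c
p_4 = 8 - 4c
So 8 - 4c = 16, giving c = -2.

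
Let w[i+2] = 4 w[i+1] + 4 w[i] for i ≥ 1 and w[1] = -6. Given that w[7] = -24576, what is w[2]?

Let w[2] = z.
w[3] = -24 + 4z
w[4] = -96 + 20z
w[5] = -480 + 96z
w[6] = -2304 + 464z
w[7] = -11136 + 2240z
So -11136 + 2240z = -24576, giving z = -6.

-6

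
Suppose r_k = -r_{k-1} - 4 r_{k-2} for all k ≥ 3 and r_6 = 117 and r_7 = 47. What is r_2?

1

Rearranging, r_{k-2} = (r_k + r_{k-1}) / -4.
r_5 = (47 + 117) / -4 = 164/-4 = -41
r_4 = (117 + (-41)) / -4 = 76/-4 = -19
r_3 = (-41 + (-19)) / -4 = -60/-4 = 15
r_2 = (-19 + 15) / -4 = -4/-4 = 1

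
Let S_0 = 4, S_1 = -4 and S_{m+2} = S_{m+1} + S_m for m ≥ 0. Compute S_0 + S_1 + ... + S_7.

-48

S_2 = (-4) + 4 = 0
S_3 = 0 + (-4) = -4
S_4 = (-4) + 0 = -4
S_5 = (-4) + (-4) = -8
S_6 = (-8) + (-4) = -12
S_7 = (-12) + (-8) = -20
Sum = 4 + (-4) + 0 + (-4) + (-4) + (-8) + (-12) + (-20) = -48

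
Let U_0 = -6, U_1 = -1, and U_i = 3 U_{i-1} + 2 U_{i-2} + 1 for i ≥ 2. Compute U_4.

-156

U_2 = 3(-1) + 2(-6) + 1 = -14
U_3 = 3(-14) + 2(-1) + 1 = -43
U_4 = 3(-43) + 2(-14) + 1 = -156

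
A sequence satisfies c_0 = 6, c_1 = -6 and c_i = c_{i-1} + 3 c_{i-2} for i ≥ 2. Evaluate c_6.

102

c_2 = (-6) + 3*6 = 12
c_3 = 12 + 3*(-6) = -6
c_4 = (-6) + 3*12 = 30
c_5 = 30 + 3*(-6) = 12
c_6 = 12 + 3*30 = 102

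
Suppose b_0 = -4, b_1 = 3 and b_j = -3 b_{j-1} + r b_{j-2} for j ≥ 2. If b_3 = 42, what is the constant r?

b_2 = -9 - 4r
b_3 = 27 + 15r
So 27 + 15r = 42, giving r = 1.

1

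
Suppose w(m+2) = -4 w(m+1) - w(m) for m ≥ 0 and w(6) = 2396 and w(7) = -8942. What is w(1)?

-2

Rearranging, w(m-2) = -(w(m) + 4 w(m-1)).
w(5) = -(-8942 + 4(2396)) = -642
w(4) = -(2396 + 4(-642)) = 172
w(3) = -(-642 + 4(172)) = -46
w(2) = -(172 + 4(-46)) = 12
w(1) = -(-46 + 4(12)) = -2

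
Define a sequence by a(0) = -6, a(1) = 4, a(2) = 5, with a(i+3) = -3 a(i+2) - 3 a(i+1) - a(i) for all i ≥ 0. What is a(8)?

a(3) = -3*5 - 3*4 - (-6) = -21
a(4) = -3*(-21) - 3*5 - 4 = 44
a(5) = -3*44 - 3*(-21) - 5 = -74
a(6) = -3*(-74) - 3*44 - (-21) = 111
a(7) = -3*111 - 3*(-74) - 44 = -155
a(8) = -3*(-155) - 3*111 - (-74) = 206

206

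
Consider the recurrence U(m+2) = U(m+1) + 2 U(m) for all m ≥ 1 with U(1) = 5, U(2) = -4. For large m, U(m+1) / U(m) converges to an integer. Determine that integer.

The characteristic equation is r^2 - r - 2 = 0, which factors as (r - 2)(r + 1) = 0.
So the roots are 2 and -1. Since |2| > |-1| and the coefficient of 2^m is non-zero, the ratio tends to 2.

2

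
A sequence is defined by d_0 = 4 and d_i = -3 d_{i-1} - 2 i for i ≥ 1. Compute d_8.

d_1 = -3·4 - 2 = -14
d_2 = -3·(-14) - 4 = 38
d_3 = -3·38 - 6 = -120
d_4 = -3·(-120) - 8 = 352
d_5 = -3·352 - 10 = -1066
d_6 = -3·(-1066) - 12 = 3186
d_7 = -3·3186 - 14 = -9572
d_8 = -3·(-9572) - 16 = 28700

28700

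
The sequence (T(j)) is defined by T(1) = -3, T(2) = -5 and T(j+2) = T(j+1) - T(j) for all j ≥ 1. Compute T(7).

T(3) = (-5) - (-3) = -2
T(4) = (-2) - (-5) = 3
T(5) = 3 - (-2) = 5
T(6) = 5 - 3 = 2
T(7) = 2 - 5 = -3

-3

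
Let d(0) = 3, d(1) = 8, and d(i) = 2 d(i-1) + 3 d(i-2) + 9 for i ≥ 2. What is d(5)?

938

d(2) = 2·8 + 3·3 + 9 = 34
d(3) = 2·34 + 3·8 + 9 = 101
d(4) = 2·101 + 3·34 + 9 = 313
d(5) = 2·313 + 3·101 + 9 = 938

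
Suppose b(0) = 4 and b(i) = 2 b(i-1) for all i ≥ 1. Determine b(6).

b(1) = 2(4) = 8
b(2) = 2(8) = 16
b(3) = 2(16) = 32
b(4) = 2(32) = 64
b(5) = 2(64) = 128
b(6) = 2(128) = 256

256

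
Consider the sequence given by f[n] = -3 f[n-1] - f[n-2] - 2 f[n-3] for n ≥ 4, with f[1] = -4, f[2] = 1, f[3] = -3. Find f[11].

-26571

f[4] = -3·(-3) - 1 - 2·(-4) = 16
f[5] = -3·16 - (-3) - 2·1 = -47
f[6] = -3·(-47) - 16 - 2·(-3) = 131
f[7] = -3·131 - (-47) - 2·16 = -378
f[8] = -3·(-378) - 131 - 2·(-47) = 1097
f[9] = -3·1097 - (-378) - 2·131 = -3175
f[10] = -3·(-3175) - 1097 - 2·(-378) = 9184
f[11] = -3·9184 - (-3175) - 2·1097 = -26571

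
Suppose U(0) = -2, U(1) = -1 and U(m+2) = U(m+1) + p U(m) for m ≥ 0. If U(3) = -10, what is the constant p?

3

U(2) = -1 - 2p
U(3) = -1 - 3p
So -1 - 3p = -10, giving p = 3.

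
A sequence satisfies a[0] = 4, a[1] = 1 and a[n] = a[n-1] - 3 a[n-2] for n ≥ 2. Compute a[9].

a[2] = 1 - 3·4 = -11
a[3] = (-11) - 3·1 = -14
a[4] = (-14) - 3·(-11) = 19
a[5] = 19 - 3·(-14) = 61
a[6] = 61 - 3·19 = 4
a[7] = 4 - 3·61 = -179
a[8] = (-179) - 3·4 = -191
a[9] = (-191) - 3·(-179) = 346

346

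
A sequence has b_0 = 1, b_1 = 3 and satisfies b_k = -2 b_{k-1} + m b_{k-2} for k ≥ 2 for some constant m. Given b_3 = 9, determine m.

b_2 = -6 + m
b_3 = 12 + m
So 12 + m = 9, giving m = -3.

-3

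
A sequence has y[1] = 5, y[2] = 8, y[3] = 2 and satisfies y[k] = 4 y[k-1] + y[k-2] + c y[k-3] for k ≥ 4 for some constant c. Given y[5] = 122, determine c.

2

y[4] = 16 + 5c
y[5] = 66 + 28c
So 66 + 28c = 122, giving c = 2.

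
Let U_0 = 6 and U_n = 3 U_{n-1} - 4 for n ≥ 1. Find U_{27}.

The fixed point is -4/(1 - 3) = 2, so U_n - 2 = 3(U_{n-1} - 2).
Hence U_n = 4·3^n + 2.
U_{27} = 4·3^{27} + 2 = 4·7625597484987 + 2 = 30502389939950.

30502389939950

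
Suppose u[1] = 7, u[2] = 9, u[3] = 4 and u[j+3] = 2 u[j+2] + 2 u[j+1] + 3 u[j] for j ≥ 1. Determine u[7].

u[4] = 2·4 + 2·9 + 3·7 = 47
u[5] = 2·47 + 2·4 + 3·9 = 129
u[6] = 2·129 + 2·47 + 3·4 = 364
u[7] = 2·364 + 2·129 + 3·47 = 1127

1127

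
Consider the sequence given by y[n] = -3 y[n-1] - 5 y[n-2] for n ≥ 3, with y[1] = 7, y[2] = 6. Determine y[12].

y[3] = -3(6) - 5(7) = -53
y[4] = -3(-53) - 5(6) = 129
y[5] = -3(129) - 5(-53) = -122
y[6] = -3(-122) - 5(129) = -279
y[7] = -3(-279) - 5(-122) = 1447
y[8] = -3(1447) - 5(-279) = -2946
y[9] = -3(-2946) - 5(1447) = 1603
y[10] = -3(1603) - 5(-2946) = 9921
y[11] = -3(9921) - 5(1603) = -37778
y[12] = -3(-37778) - 5(9921) = 63729

63729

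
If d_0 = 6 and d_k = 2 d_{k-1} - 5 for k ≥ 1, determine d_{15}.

32773

The fixed point is -5/(1 - 2) = 5, so d_k - 5 = 2(d_{k-1} - 5).
Hence d_k = 1·2^k + 5.
d_{15} = 1·2^{15} + 5 = 1·32768 + 5 = 32773.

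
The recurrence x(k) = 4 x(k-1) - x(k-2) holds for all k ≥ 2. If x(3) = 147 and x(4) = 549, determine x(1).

9

Rearranging, x(k-2) = -(x(k) - 4 x(k-1)).
x(2) = -(549 - 4(147)) = 39
x(1) = -(147 - 4(39)) = 9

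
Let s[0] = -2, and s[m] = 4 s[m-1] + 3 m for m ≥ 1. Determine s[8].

-43700

s[1] = 4(-2) + 3 = -5
s[2] = 4(-5) + 6 = -14
s[3] = 4(-14) + 9 = -47
s[4] = 4(-47) + 12 = -176
s[5] = 4(-176) + 15 = -689
s[6] = 4(-689) + 18 = -2738
s[7] = 4(-2738) + 21 = -10931
s[8] = 4(-10931) + 24 = -43700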